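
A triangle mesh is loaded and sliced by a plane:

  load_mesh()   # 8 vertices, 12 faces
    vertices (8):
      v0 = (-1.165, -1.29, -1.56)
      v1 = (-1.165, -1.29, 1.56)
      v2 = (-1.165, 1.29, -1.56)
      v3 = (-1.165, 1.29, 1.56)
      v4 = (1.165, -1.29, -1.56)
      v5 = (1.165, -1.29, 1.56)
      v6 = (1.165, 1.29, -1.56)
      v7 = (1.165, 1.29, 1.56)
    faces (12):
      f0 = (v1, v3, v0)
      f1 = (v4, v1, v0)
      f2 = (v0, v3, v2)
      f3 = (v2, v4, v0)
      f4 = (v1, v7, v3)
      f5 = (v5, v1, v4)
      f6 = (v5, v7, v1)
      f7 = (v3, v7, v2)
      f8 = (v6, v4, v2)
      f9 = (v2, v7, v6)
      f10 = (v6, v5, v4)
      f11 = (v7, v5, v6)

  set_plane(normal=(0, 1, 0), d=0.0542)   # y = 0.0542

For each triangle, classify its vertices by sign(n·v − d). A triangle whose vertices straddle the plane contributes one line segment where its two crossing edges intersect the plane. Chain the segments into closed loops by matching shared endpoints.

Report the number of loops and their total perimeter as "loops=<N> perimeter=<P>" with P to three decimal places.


loops=1 perimeter=10.900

Straddling triangles (8 of 12):
  (v1,v3,v0) [-+-] → (-1.165, 0.0542, 1.56)–(-1.165, 0.0542, 0.0655442)  len=1.4945
  (v0,v3,v2) [-++] → (-1.165, 0.0542, 0.0655442)–(-1.165, 0.0542, -1.56)  len=1.6255
  (v2,v4,v0) [+--] → (-0.0489481, 0.0542, -1.56)–(-1.165, 0.0542, -1.56)  len=1.1161
  (v1,v7,v3) [-++] → (0.0489481, 0.0542, 1.56)–(-1.165, 0.0542, 1.56)  len=1.2139
  (v5,v7,v1) [-+-] → (1.165, 0.0542, 1.56)–(0.0489481, 0.0542, 1.56)  len=1.1161
  (v6,v4,v2) [+-+] → (1.165, 0.0542, -1.56)–(-0.0489481, 0.0542, -1.56)  len=1.2139
  (v6,v5,v4) [+--] → (1.165, 0.0542, -0.0655442)–(1.165, 0.0542, -1.56)  len=1.4945
  (v7,v5,v6) [+-+] → (1.165, 0.0542, 1.56)–(1.165, 0.0542, -0.0655442)  len=1.6255

Chained into 1 loop(s):
  loop 1: 8 segments, perimeter = 10.9000
Total perimeter = 10.900


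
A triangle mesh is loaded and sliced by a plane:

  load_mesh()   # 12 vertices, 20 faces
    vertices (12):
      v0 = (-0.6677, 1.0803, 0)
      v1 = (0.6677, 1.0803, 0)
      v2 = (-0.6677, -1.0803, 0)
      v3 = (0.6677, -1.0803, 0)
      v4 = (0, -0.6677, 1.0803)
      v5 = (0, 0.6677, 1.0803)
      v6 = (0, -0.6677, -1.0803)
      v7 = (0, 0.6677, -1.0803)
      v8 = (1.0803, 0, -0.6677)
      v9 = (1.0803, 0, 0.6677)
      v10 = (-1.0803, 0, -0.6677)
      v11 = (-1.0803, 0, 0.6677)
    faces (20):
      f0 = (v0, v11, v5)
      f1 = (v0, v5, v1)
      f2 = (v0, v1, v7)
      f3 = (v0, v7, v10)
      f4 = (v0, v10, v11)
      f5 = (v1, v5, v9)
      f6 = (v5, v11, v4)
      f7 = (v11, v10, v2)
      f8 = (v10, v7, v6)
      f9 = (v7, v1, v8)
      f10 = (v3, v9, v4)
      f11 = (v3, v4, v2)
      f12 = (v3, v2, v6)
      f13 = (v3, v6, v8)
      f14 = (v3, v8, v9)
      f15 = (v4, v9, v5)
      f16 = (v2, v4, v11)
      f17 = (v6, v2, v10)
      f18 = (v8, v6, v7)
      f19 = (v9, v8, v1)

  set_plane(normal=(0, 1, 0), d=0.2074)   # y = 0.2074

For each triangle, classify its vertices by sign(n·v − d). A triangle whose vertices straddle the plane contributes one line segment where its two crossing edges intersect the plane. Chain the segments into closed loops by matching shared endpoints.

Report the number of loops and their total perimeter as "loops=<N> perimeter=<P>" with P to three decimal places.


loops=1 perimeter=6.797

Straddling triangles (10 of 20):
  (v0,v11,v5) [+-+] → (-1.00109, 0.2074, 0.539512)–(-0.744739, 0.2074, 0.795861)  len=0.3625
  (v0,v7,v10) [++-] → (-0.744739, 0.2074, -0.795861)–(-1.00109, 0.2074, -0.539512)  len=0.3625
  (v0,v10,v11) [+--] → (-1.00109, 0.2074, -0.539512)–(-1.00109, 0.2074, 0.539512)  len=1.0790
  (v1,v5,v9) [++-] → (0.744739, 0.2074, 0.795861)–(1.00109, 0.2074, 0.539512)  len=0.3625
  (v5,v11,v4) [+--] → (-0.744739, 0.2074, 0.795861)–(0, 0.2074, 1.0803)  len=0.7972
  (v10,v7,v6) [-+-] → (-0.744739, 0.2074, -0.795861)–(0, 0.2074, -1.0803)  len=0.7972
  (v7,v1,v8) [++-] → (1.00109, 0.2074, -0.539512)–(0.744739, 0.2074, -0.795861)  len=0.3625
  (v4,v9,v5) [--+] → (0.744739, 0.2074, 0.795861)–(0, 0.2074, 1.0803)  len=0.7972
  (v8,v6,v7) [--+] → (0, 0.2074, -1.0803)–(0.744739, 0.2074, -0.795861)  len=0.7972
  (v9,v8,v1) [--+] → (1.00109, 0.2074, -0.539512)–(1.00109, 0.2074, 0.539512)  len=1.0790

Chained into 1 loop(s):
  loop 1: 10 segments, perimeter = 6.7970
Total perimeter = 6.797


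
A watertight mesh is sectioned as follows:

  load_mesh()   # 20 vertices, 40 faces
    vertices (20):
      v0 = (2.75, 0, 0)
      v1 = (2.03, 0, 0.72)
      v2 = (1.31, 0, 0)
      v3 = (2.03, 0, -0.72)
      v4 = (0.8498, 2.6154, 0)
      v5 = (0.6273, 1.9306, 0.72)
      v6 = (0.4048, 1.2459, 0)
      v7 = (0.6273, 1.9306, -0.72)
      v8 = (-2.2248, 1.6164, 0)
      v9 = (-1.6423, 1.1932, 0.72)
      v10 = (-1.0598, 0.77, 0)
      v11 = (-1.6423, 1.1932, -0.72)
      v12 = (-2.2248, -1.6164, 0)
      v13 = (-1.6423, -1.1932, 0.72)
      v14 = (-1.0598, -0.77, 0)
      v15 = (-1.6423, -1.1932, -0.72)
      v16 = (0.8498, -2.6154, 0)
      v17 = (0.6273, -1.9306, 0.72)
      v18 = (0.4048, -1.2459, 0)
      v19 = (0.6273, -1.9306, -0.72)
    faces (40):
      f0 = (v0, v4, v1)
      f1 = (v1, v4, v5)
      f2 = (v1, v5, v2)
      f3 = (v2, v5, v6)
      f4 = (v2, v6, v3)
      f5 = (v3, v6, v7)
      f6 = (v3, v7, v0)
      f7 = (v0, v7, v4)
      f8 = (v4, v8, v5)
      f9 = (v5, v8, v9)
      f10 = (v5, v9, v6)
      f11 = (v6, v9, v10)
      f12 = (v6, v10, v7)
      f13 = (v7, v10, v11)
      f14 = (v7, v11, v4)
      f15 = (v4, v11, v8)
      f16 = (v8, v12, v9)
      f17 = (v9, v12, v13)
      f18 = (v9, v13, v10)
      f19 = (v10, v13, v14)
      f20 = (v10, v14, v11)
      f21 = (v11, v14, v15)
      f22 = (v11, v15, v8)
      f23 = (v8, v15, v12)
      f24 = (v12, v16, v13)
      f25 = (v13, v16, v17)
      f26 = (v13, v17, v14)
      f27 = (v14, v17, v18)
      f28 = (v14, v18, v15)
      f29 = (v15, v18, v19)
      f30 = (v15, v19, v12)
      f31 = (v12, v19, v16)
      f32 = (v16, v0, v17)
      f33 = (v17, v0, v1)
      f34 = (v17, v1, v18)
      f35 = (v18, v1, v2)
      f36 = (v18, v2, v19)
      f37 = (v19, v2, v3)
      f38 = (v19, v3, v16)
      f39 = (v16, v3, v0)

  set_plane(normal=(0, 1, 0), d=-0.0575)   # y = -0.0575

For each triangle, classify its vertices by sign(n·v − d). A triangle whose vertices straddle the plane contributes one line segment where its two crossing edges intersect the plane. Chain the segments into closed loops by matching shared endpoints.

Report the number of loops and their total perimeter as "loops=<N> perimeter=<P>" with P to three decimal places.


loops=2 perimeter=7.777

Straddling triangles (16 of 40):
  (v8,v12,v9) [+-+] → (-2.2248, -0.0575, 0)–(-1.9016, -0.0575, 0.39949)  len=0.5139
  (v9,v12,v13) [+--] → (-1.9016, -0.0575, 0.39949)–(-1.6423, -0.0575, 0.72)  len=0.4123
  (v9,v13,v10) [+-+] → (-1.6423, -0.0575, 0.72)–(-1.30533, -0.0575, 0.303484)  len=0.5358
  (v10,v13,v14) [+--] → (-1.30533, -0.0575, 0.303484)–(-1.0598, -0.0575, 0)  len=0.3904
  (v10,v14,v11) [+-+] → (-1.0598, -0.0575, 0)–(-1.27121, -0.0575, -0.261308)  len=0.3361
  (v11,v14,v15) [+--] → (-1.27121, -0.0575, -0.261308)–(-1.6423, -0.0575, -0.72)  len=0.5900
  (v11,v15,v8) [+-+] → (-1.6423, -0.0575, -0.72)–(-1.87776, -0.0575, -0.428961)  len=0.3744
  (v8,v15,v12) [+--] → (-1.87776, -0.0575, -0.428961)–(-2.2248, -0.0575, 0)  len=0.5518
  (v16,v0,v17) [-+-] → (2.70822, -0.0575, 0)–(2.68678, -0.0575, 0.0214441)  len=0.0303
  (v17,v0,v1) [-++] → (2.68678, -0.0575, 0.0214441)–(1.98822, -0.0575, 0.72)  len=0.9879
  (v17,v1,v18) [-+-] → (1.98822, -0.0575, 0.72)–(1.95499, -0.0575, 0.686771)  len=0.0470
  (v18,v1,v2) [-++] → (1.95499, -0.0575, 0.686771)–(1.26822, -0.0575, 0)  len=0.9712
  (v18,v2,v19) [-+-] → (1.26822, -0.0575, 0)–(1.28967, -0.0575, -0.0214441)  len=0.0303
  (v19,v2,v3) [-++] → (1.28967, -0.0575, -0.0214441)–(1.98822, -0.0575, -0.72)  len=0.9879
  (v19,v3,v16) [-+-] → (1.98822, -0.0575, -0.72)–(2.00405, -0.0575, -0.704171)  len=0.0224
  (v16,v3,v0) [-++] → (2.00405, -0.0575, -0.704171)–(2.70822, -0.0575, 0)  len=0.9958

Chained into 2 loop(s):
  loop 1: 8 segments, perimeter = 3.7045
  loop 2: 8 segments, perimeter = 4.0729
Total perimeter = 7.777


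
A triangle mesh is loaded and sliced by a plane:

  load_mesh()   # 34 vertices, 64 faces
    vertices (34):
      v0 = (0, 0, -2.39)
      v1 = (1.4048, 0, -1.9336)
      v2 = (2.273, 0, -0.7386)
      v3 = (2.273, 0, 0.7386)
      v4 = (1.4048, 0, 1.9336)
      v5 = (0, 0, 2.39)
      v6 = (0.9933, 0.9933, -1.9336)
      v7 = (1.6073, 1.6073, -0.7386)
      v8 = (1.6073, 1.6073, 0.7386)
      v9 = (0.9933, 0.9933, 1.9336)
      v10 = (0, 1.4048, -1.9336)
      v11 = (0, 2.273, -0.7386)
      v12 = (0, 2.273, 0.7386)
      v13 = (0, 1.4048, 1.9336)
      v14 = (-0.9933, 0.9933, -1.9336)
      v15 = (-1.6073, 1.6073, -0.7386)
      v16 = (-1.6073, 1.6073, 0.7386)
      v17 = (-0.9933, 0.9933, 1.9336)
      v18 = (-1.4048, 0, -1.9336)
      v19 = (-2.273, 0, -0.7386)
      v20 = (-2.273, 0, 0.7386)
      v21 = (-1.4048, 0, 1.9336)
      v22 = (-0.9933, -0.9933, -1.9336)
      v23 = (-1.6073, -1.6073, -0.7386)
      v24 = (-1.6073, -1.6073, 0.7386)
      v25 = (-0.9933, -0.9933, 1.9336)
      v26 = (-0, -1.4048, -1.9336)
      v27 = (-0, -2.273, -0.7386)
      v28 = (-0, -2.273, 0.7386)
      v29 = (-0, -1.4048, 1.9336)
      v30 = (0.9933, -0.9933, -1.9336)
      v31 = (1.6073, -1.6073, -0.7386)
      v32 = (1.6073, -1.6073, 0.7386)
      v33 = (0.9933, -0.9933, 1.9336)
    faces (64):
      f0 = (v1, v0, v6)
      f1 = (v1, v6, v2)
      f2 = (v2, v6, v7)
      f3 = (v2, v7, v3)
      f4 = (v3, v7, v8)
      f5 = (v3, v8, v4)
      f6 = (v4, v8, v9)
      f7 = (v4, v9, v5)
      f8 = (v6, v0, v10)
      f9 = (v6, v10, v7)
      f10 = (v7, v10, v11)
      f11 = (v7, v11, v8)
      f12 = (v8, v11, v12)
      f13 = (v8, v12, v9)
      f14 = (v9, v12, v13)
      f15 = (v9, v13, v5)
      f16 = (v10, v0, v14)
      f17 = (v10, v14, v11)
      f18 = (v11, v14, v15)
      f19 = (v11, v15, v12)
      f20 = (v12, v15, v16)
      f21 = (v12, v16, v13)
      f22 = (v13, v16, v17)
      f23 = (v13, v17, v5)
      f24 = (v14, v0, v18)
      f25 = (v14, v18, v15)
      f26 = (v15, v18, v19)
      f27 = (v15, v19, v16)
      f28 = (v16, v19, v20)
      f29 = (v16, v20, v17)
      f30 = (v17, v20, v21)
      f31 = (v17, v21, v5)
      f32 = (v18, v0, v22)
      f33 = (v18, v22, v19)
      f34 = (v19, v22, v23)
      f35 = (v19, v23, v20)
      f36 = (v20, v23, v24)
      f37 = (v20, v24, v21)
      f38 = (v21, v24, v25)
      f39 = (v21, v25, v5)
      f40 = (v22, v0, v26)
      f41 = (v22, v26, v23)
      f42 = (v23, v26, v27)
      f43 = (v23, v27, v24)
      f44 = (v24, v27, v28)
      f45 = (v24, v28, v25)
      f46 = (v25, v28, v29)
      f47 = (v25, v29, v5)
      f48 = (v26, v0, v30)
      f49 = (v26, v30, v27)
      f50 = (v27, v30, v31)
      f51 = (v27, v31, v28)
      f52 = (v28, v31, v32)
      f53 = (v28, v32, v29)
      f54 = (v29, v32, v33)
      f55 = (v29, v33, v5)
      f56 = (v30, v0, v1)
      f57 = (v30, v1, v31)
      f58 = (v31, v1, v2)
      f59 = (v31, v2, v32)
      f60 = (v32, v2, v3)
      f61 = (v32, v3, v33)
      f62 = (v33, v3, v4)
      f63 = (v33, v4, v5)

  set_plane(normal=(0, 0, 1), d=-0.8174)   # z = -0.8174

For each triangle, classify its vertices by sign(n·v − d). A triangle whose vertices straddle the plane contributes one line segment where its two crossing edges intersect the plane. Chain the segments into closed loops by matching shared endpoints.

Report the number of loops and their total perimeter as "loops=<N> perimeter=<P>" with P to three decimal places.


loops=1 perimeter=13.567

Straddling triangles (16 of 64):
  (v1,v6,v2) [--+] → (2.18861, 0.0654996, -0.8174)–(2.21575, 0, -0.8174)  len=0.0709
  (v2,v6,v7) [+-+] → (2.18861, 0.0654996, -0.8174)–(1.56681, 1.56681, -0.8174)  len=1.6250
  (v6,v10,v7) [--+] → (1.50131, 1.59395, -0.8174)–(1.56681, 1.56681, -0.8174)  len=0.0709
  (v7,v10,v11) [+-+] → (1.50131, 1.59395, -0.8174)–(0, 2.21575, -0.8174)  len=1.6250
  (v10,v14,v11) [--+] → (-0.0654996, 2.18861, -0.8174)–(0, 2.21575, -0.8174)  len=0.0709
  (v11,v14,v15) [+-+] → (-0.0654996, 2.18861, -0.8174)–(-1.56681, 1.56681, -0.8174)  len=1.6250
  (v14,v18,v15) [--+] → (-1.59395, 1.50131, -0.8174)–(-1.56681, 1.56681, -0.8174)  len=0.0709
  (v15,v18,v19) [+-+] → (-1.59395, 1.50131, -0.8174)–(-2.21575, 0, -0.8174)  len=1.6250
  (v18,v22,v19) [--+] → (-2.18861, -0.0654996, -0.8174)–(-2.21575, 0, -0.8174)  len=0.0709
  (v19,v22,v23) [+-+] → (-2.18861, -0.0654996, -0.8174)–(-1.56681, -1.56681, -0.8174)  len=1.6250
  (v22,v26,v23) [--+] → (-1.50131, -1.59395, -0.8174)–(-1.56681, -1.56681, -0.8174)  len=0.0709
  (v23,v26,v27) [+-+] → (-1.50131, -1.59395, -0.8174)–(0, -2.21575, -0.8174)  len=1.6250
  (v26,v30,v27) [--+] → (0.0654996, -2.18861, -0.8174)–(0, -2.21575, -0.8174)  len=0.0709
  (v27,v30,v31) [+-+] → (0.0654996, -2.18861, -0.8174)–(1.56681, -1.56681, -0.8174)  len=1.6250
  (v30,v1,v31) [--+] → (1.59395, -1.50131, -0.8174)–(1.56681, -1.56681, -0.8174)  len=0.0709
  (v31,v1,v2) [+-+] → (1.59395, -1.50131, -0.8174)–(2.21575, 0, -0.8174)  len=1.6250

Chained into 1 loop(s):
  loop 1: 16 segments, perimeter = 13.5671
Total perimeter = 13.567


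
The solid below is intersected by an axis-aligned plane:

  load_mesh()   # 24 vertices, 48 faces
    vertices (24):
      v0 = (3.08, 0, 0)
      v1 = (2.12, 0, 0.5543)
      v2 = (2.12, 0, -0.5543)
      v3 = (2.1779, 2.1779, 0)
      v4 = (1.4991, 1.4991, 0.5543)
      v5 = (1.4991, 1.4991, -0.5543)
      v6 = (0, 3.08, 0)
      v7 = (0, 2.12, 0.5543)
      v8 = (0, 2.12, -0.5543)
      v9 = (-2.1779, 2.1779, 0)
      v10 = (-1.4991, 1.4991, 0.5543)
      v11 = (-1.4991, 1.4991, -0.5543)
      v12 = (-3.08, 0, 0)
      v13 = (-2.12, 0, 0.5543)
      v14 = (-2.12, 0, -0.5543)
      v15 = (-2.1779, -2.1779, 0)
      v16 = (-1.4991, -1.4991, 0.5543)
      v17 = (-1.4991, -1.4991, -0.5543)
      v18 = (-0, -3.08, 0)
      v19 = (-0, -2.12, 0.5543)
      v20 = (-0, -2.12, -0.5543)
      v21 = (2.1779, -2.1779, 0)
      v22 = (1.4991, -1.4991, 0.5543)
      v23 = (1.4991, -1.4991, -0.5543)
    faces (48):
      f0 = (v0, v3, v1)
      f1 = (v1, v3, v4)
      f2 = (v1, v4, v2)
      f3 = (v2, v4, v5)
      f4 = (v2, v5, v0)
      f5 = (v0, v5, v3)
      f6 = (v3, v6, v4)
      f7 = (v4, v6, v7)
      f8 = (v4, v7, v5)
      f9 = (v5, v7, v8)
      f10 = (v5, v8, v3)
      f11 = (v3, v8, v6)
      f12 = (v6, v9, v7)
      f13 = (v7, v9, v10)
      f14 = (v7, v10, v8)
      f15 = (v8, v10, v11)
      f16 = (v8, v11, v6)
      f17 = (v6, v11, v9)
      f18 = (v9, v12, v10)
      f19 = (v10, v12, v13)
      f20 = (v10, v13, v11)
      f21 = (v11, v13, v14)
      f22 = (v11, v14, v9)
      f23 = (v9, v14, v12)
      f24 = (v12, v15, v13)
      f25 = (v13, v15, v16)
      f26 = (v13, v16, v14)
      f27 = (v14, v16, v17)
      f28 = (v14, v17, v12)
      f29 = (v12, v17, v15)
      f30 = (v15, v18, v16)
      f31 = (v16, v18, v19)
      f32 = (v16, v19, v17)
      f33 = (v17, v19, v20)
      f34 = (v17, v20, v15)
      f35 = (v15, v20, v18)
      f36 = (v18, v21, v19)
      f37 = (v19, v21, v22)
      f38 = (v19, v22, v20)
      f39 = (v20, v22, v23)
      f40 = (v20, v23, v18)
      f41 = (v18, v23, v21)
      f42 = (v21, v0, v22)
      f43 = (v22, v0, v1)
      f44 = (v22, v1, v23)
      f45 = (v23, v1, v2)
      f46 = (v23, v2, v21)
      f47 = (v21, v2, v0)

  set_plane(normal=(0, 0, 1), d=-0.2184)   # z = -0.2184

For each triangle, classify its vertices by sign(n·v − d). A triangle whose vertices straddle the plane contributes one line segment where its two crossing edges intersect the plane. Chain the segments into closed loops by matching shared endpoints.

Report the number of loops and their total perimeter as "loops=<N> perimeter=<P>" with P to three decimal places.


loops=2 perimeter=29.523

Straddling triangles (32 of 48):
  (v1,v4,v2) [++-] → (1.93187, 0.454219, -0.2184)–(2.12, 0, -0.2184)  len=0.4916
  (v2,v4,v5) [-+-] → (1.93187, 0.454219, -0.2184)–(1.4991, 1.4991, -0.2184)  len=1.1310
  (v2,v5,v0) [--+] → (2.45711, 0.590661, -0.2184)–(2.70175, 0, -0.2184)  len=0.6393
  (v0,v5,v3) [+-+] → (2.45711, 0.590661, -0.2184)–(1.91045, 1.91045, -0.2184)  len=1.4285
  (v4,v7,v5) [++-] → (1.04488, 1.68723, -0.2184)–(1.4991, 1.4991, -0.2184)  len=0.4916
  (v5,v7,v8) [-+-] → (1.04488, 1.68723, -0.2184)–(0, 2.12, -0.2184)  len=1.1310
  (v5,v8,v3) [--+] → (1.31978, 2.15509, -0.2184)–(1.91045, 1.91045, -0.2184)  len=0.6393
  (v3,v8,v6) [+-+] → (1.31978, 2.15509, -0.2184)–(0, 2.70175, -0.2184)  len=1.4285
  (v7,v10,v8) [++-] → (-0.454219, 1.93187, -0.2184)–(0, 2.12, -0.2184)  len=0.4916
  (v8,v10,v11) [-+-] → (-0.454219, 1.93187, -0.2184)–(-1.4991, 1.4991, -0.2184)  len=1.1310
  (v8,v11,v6) [--+] → (-0.590661, 2.45711, -0.2184)–(0, 2.70175, -0.2184)  len=0.6393
  (v6,v11,v9) [+-+] → (-0.590661, 2.45711, -0.2184)–(-1.91045, 1.91045, -0.2184)  len=1.4285
  (v10,v13,v11) [++-] → (-1.68723, 1.04488, -0.2184)–(-1.4991, 1.4991, -0.2184)  len=0.4916
  (v11,v13,v14) [-+-] → (-1.68723, 1.04488, -0.2184)–(-2.12, 0, -0.2184)  len=1.1310
  (v11,v14,v9) [--+] → (-2.15509, 1.31978, -0.2184)–(-1.91045, 1.91045, -0.2184)  len=0.6393
  (v9,v14,v12) [+-+] → (-2.15509, 1.31978, -0.2184)–(-2.70175, 0, -0.2184)  len=1.4285
  (v13,v16,v14) [++-] → (-1.93187, -0.454219, -0.2184)–(-2.12, 0, -0.2184)  len=0.4916
  (v14,v16,v17) [-+-] → (-1.93187, -0.454219, -0.2184)–(-1.4991, -1.4991, -0.2184)  len=1.1310
  (v14,v17,v12) [--+] → (-2.45711, -0.590661, -0.2184)–(-2.70175, 0, -0.2184)  len=0.6393
  (v12,v17,v15) [+-+] → (-2.45711, -0.590661, -0.2184)–(-1.91045, -1.91045, -0.2184)  len=1.4285
  (v16,v19,v17) [++-] → (-1.04488, -1.68723, -0.2184)–(-1.4991, -1.4991, -0.2184)  len=0.4916
  (v17,v19,v20) [-+-] → (-1.04488, -1.68723, -0.2184)–(0, -2.12, -0.2184)  len=1.1310
  (v17,v20,v15) [--+] → (-1.31978, -2.15509, -0.2184)–(-1.91045, -1.91045, -0.2184)  len=0.6393
  (v15,v20,v18) [+-+] → (-1.31978, -2.15509, -0.2184)–(0, -2.70175, -0.2184)  len=1.4285
  (v19,v22,v20) [++-] → (0.454219, -1.93187, -0.2184)–(0, -2.12, -0.2184)  len=0.4916
  (v20,v22,v23) [-+-] → (0.454219, -1.93187, -0.2184)–(1.4991, -1.4991, -0.2184)  len=1.1310
  (v20,v23,v18) [--+] → (0.590661, -2.45711, -0.2184)–(0, -2.70175, -0.2184)  len=0.6393
  (v18,v23,v21) [+-+] → (0.590661, -2.45711, -0.2184)–(1.91045, -1.91045, -0.2184)  len=1.4285
  (v22,v1,v23) [++-] → (1.68723, -1.04488, -0.2184)–(1.4991, -1.4991, -0.2184)  len=0.4916
  (v23,v1,v2) [-+-] → (1.68723, -1.04488, -0.2184)–(2.12, 0, -0.2184)  len=1.1310
  (v23,v2,v21) [--+] → (2.15509, -1.31978, -0.2184)–(1.91045, -1.91045, -0.2184)  len=0.6393
  (v21,v2,v0) [+-+] → (2.15509, -1.31978, -0.2184)–(2.70175, 0, -0.2184)  len=1.4285

Chained into 2 loop(s):
  loop 1: 16 segments, perimeter = 12.9808
  loop 2: 16 segments, perimeter = 16.5427
Total perimeter = 29.523


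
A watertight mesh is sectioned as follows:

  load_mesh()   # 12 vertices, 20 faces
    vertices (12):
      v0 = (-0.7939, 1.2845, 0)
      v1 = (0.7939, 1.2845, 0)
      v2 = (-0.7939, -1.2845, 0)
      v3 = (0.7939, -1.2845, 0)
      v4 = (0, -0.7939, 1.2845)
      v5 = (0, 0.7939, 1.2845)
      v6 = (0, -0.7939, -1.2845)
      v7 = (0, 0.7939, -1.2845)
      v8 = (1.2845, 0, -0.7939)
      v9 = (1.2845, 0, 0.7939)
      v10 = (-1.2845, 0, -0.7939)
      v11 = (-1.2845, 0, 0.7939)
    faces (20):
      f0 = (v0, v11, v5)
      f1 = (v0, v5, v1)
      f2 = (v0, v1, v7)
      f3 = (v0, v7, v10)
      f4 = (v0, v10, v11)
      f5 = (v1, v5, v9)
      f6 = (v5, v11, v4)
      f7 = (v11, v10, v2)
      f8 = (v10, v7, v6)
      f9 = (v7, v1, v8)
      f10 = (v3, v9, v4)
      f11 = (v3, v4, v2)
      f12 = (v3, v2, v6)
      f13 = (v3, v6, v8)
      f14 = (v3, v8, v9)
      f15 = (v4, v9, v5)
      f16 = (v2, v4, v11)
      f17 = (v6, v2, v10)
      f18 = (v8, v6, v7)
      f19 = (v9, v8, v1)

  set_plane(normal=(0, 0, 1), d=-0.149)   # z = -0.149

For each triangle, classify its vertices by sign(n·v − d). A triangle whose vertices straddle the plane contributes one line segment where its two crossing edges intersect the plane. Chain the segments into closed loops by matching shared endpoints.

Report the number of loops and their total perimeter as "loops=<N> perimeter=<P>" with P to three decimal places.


Straddling triangles (10 of 20):
  (v0,v1,v7) [++-] → (0.701809, 1.22759, -0.149)–(-0.701809, 1.22759, -0.149)  len=1.4036
  (v0,v7,v10) [+--] → (-0.701809, 1.22759, -0.149)–(-0.885976, 1.04342, -0.149)  len=0.2605
  (v0,v10,v11) [+-+] → (-0.885976, 1.04342, -0.149)–(-1.2845, 0, -0.149)  len=1.1169
  (v11,v10,v2) [+-+] → (-1.2845, 0, -0.149)–(-0.885976, -1.04342, -0.149)  len=1.1169
  (v7,v1,v8) [-+-] → (0.701809, 1.22759, -0.149)–(0.885976, 1.04342, -0.149)  len=0.2605
  (v3,v2,v6) [++-] → (-0.701809, -1.22759, -0.149)–(0.701809, -1.22759, -0.149)  len=1.4036
  (v3,v6,v8) [+--] → (0.701809, -1.22759, -0.149)–(0.885976, -1.04342, -0.149)  len=0.2605
  (v3,v8,v9) [+-+] → (0.885976, -1.04342, -0.149)–(1.2845, 0, -0.149)  len=1.1169
  (v6,v2,v10) [-+-] → (-0.701809, -1.22759, -0.149)–(-0.885976, -1.04342, -0.149)  len=0.2605
  (v9,v8,v1) [+-+] → (1.2845, 0, -0.149)–(0.885976, 1.04342, -0.149)  len=1.1169

Chained into 1 loop(s):
  loop 1: 10 segments, perimeter = 8.3168
Total perimeter = 8.317

loops=1 perimeter=8.317


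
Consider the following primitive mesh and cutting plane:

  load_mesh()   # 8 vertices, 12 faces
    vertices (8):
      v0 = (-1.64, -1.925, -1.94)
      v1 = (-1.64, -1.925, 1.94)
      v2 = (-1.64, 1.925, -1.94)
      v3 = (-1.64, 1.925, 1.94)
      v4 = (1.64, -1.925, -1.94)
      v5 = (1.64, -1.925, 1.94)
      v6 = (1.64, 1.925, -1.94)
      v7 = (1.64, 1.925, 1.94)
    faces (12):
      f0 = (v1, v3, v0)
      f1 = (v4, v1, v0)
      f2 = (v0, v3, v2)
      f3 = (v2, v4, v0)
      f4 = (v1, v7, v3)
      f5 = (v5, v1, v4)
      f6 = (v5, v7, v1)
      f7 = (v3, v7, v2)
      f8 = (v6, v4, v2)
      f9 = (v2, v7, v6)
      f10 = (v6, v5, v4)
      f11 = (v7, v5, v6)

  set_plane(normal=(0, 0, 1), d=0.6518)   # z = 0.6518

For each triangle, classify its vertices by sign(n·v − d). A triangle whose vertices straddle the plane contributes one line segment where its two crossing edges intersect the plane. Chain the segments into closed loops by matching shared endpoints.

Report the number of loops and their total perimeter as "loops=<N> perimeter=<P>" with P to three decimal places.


loops=1 perimeter=14.260

Straddling triangles (8 of 12):
  (v1,v3,v0) [++-] → (-1.64, 0.64676, 0.6518)–(-1.64, -1.925, 0.6518)  len=2.5718
  (v4,v1,v0) [-+-] → (-0.551006, -1.925, 0.6518)–(-1.64, -1.925, 0.6518)  len=1.0890
  (v0,v3,v2) [-+-] → (-1.64, 0.64676, 0.6518)–(-1.64, 1.925, 0.6518)  len=1.2782
  (v5,v1,v4) [++-] → (-0.551006, -1.925, 0.6518)–(1.64, -1.925, 0.6518)  len=2.1910
  (v3,v7,v2) [++-] → (0.551006, 1.925, 0.6518)–(-1.64, 1.925, 0.6518)  len=2.1910
  (v2,v7,v6) [-+-] → (0.551006, 1.925, 0.6518)–(1.64, 1.925, 0.6518)  len=1.0890
  (v6,v5,v4) [-+-] → (1.64, -0.64676, 0.6518)–(1.64, -1.925, 0.6518)  len=1.2782
  (v7,v5,v6) [++-] → (1.64, -0.64676, 0.6518)–(1.64, 1.925, 0.6518)  len=2.5718

Chained into 1 loop(s):
  loop 1: 8 segments, perimeter = 14.2600
Total perimeter = 14.260


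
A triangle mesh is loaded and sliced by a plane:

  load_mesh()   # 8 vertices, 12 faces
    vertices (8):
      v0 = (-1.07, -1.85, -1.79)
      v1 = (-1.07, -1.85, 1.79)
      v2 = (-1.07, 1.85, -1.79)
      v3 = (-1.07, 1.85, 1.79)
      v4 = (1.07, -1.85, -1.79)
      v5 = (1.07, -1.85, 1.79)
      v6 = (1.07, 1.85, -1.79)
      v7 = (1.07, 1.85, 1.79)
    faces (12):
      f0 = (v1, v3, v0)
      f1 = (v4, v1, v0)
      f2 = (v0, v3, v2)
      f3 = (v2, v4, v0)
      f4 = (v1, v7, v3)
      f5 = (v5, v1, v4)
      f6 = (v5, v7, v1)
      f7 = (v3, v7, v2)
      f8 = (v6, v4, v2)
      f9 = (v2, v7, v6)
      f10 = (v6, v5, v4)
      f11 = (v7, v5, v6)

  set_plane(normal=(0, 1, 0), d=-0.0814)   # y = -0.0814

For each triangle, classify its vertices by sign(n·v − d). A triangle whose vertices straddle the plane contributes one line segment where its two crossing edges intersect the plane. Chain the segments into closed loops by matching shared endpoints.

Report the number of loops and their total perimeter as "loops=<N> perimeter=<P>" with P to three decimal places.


Straddling triangles (8 of 12):
  (v1,v3,v0) [-+-] → (-1.07, -0.0814, 1.79)–(-1.07, -0.0814, -0.07876)  len=1.8688
  (v0,v3,v2) [-++] → (-1.07, -0.0814, -0.07876)–(-1.07, -0.0814, -1.79)  len=1.7112
  (v2,v4,v0) [+--] → (0.04708, -0.0814, -1.79)–(-1.07, -0.0814, -1.79)  len=1.1171
  (v1,v7,v3) [-++] → (-0.04708, -0.0814, 1.79)–(-1.07, -0.0814, 1.79)  len=1.0229
  (v5,v7,v1) [-+-] → (1.07, -0.0814, 1.79)–(-0.04708, -0.0814, 1.79)  len=1.1171
  (v6,v4,v2) [+-+] → (1.07, -0.0814, -1.79)–(0.04708, -0.0814, -1.79)  len=1.0229
  (v6,v5,v4) [+--] → (1.07, -0.0814, 0.07876)–(1.07, -0.0814, -1.79)  len=1.8688
  (v7,v5,v6) [+-+] → (1.07, -0.0814, 1.79)–(1.07, -0.0814, 0.07876)  len=1.7112

Chained into 1 loop(s):
  loop 1: 8 segments, perimeter = 11.4400
Total perimeter = 11.440

loops=1 perimeter=11.440


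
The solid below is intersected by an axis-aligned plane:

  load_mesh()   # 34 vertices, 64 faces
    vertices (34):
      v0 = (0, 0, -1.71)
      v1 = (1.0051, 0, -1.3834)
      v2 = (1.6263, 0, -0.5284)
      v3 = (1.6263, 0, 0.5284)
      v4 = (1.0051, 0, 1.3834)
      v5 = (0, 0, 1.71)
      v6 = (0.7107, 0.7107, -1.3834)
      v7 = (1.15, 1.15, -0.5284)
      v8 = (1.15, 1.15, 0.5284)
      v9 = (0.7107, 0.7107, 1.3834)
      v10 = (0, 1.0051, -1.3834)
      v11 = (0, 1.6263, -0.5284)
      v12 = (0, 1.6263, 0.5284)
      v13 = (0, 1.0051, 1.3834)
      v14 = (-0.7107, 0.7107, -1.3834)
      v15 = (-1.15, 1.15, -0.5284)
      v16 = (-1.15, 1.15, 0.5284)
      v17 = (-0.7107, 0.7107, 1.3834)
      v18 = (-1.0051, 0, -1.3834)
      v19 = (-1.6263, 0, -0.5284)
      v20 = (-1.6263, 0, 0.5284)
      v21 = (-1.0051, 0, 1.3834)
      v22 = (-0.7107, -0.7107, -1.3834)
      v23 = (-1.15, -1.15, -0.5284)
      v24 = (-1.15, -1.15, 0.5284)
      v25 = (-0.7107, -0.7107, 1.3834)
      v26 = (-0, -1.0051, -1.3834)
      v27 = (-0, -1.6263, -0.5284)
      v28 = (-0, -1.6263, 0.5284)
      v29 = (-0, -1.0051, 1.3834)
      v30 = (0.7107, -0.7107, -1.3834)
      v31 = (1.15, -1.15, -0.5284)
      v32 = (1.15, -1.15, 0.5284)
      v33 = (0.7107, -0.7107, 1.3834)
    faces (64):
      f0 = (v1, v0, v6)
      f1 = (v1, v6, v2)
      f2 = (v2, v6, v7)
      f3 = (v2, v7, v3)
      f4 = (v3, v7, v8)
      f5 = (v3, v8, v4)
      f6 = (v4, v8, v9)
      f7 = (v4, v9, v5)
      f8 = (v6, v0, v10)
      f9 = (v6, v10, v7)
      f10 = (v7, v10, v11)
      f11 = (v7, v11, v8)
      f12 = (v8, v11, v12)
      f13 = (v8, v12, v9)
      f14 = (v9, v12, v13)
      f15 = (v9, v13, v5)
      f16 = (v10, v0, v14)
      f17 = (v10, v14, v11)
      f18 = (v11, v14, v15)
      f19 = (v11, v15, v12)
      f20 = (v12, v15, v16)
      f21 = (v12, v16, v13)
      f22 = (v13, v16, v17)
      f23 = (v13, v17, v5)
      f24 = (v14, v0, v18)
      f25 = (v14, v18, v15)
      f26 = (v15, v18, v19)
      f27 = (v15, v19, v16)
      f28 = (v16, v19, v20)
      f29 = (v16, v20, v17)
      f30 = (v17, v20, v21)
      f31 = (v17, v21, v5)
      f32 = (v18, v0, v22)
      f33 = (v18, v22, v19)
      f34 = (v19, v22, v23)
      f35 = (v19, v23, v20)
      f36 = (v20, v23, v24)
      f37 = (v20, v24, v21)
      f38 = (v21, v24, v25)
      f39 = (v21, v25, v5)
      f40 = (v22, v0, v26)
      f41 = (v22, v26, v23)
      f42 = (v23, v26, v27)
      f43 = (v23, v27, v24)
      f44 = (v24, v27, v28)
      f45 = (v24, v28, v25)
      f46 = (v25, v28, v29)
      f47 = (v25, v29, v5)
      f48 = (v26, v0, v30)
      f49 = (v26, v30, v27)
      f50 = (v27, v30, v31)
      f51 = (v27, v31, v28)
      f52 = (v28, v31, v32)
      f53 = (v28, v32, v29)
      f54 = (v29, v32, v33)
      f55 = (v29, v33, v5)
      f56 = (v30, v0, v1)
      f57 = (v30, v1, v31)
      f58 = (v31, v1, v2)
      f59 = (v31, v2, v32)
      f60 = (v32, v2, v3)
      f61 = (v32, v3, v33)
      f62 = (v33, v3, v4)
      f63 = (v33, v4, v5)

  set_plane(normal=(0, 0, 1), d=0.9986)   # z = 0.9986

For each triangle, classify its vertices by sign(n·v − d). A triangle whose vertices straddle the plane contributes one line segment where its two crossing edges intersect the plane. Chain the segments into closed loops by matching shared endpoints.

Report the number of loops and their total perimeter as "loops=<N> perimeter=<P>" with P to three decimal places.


Straddling triangles (16 of 64):
  (v3,v8,v4) [--+] → (1.07031, 0.517567, 0.9986)–(1.28468, 0, 0.9986)  len=0.5602
  (v4,v8,v9) [+-+] → (1.07031, 0.517567, 0.9986)–(0.908411, 0.908411, 0.9986)  len=0.4230
  (v8,v12,v9) [--+] → (0.390843, 1.12277, 0.9986)–(0.908411, 0.908411, 0.9986)  len=0.5602
  (v9,v12,v13) [+-+] → (0.390843, 1.12277, 0.9986)–(0, 1.28468, 0.9986)  len=0.4230
  (v12,v16,v13) [--+] → (-0.517567, 1.07031, 0.9986)–(0, 1.28468, 0.9986)  len=0.5602
  (v13,v16,v17) [+-+] → (-0.517567, 1.07031, 0.9986)–(-0.908411, 0.908411, 0.9986)  len=0.4230
  (v16,v20,v17) [--+] → (-1.12277, 0.390843, 0.9986)–(-0.908411, 0.908411, 0.9986)  len=0.5602
  (v17,v20,v21) [+-+] → (-1.12277, 0.390843, 0.9986)–(-1.28468, 0, 0.9986)  len=0.4230
  (v20,v24,v21) [--+] → (-1.07031, -0.517567, 0.9986)–(-1.28468, 0, 0.9986)  len=0.5602
  (v21,v24,v25) [+-+] → (-1.07031, -0.517567, 0.9986)–(-0.908411, -0.908411, 0.9986)  len=0.4230
  (v24,v28,v25) [--+] → (-0.390843, -1.12277, 0.9986)–(-0.908411, -0.908411, 0.9986)  len=0.5602
  (v25,v28,v29) [+-+] → (-0.390843, -1.12277, 0.9986)–(0, -1.28468, 0.9986)  len=0.4230
  (v28,v32,v29) [--+] → (0.517567, -1.07031, 0.9986)–(0, -1.28468, 0.9986)  len=0.5602
  (v29,v32,v33) [+-+] → (0.517567, -1.07031, 0.9986)–(0.908411, -0.908411, 0.9986)  len=0.4230
  (v32,v3,v33) [--+] → (1.12277, -0.390843, 0.9986)–(0.908411, -0.908411, 0.9986)  len=0.5602
  (v33,v3,v4) [+-+] → (1.12277, -0.390843, 0.9986)–(1.28468, 0, 0.9986)  len=0.4230

Chained into 1 loop(s):
  loop 1: 16 segments, perimeter = 7.8660
Total perimeter = 7.866

loops=1 perimeter=7.866


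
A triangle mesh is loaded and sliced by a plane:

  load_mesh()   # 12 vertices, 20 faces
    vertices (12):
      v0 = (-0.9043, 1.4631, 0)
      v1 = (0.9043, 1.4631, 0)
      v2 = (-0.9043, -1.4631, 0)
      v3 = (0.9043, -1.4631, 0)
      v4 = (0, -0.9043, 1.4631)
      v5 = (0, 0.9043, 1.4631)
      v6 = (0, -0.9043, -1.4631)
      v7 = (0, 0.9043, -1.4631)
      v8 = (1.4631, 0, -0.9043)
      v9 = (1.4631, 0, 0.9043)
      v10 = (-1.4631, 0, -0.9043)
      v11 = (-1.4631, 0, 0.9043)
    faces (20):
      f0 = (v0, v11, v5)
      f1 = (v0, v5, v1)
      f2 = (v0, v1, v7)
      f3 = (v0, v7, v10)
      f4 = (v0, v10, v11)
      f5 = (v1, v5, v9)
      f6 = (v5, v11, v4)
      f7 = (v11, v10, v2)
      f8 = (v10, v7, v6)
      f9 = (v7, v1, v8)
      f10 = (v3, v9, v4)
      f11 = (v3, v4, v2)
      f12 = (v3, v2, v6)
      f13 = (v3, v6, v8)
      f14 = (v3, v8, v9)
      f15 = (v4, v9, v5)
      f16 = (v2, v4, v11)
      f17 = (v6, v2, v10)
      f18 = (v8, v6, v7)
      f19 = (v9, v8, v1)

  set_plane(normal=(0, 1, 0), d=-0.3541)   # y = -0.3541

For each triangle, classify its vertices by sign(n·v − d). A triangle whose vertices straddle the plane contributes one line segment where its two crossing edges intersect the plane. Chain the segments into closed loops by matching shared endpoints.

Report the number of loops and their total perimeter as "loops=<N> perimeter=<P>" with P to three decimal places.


loops=1 perimeter=9.029

Straddling triangles (10 of 20):
  (v5,v11,v4) [++-] → (-0.890189, -0.3541, 1.12311)–(0, -0.3541, 1.4631)  len=0.9529
  (v11,v10,v2) [++-] → (-1.32786, -0.3541, -0.685441)–(-1.32786, -0.3541, 0.685441)  len=1.3709
  (v10,v7,v6) [++-] → (0, -0.3541, -1.4631)–(-0.890189, -0.3541, -1.12311)  len=0.9529
  (v3,v9,v4) [-+-] → (1.32786, -0.3541, 0.685441)–(0.890189, -0.3541, 1.12311)  len=0.6190
  (v3,v6,v8) [--+] → (0.890189, -0.3541, -1.12311)–(1.32786, -0.3541, -0.685441)  len=0.6190
  (v3,v8,v9) [-++] → (1.32786, -0.3541, -0.685441)–(1.32786, -0.3541, 0.685441)  len=1.3709
  (v4,v9,v5) [-++] → (0.890189, -0.3541, 1.12311)–(0, -0.3541, 1.4631)  len=0.9529
  (v2,v4,v11) [--+] → (-0.890189, -0.3541, 1.12311)–(-1.32786, -0.3541, 0.685441)  len=0.6190
  (v6,v2,v10) [--+] → (-1.32786, -0.3541, -0.685441)–(-0.890189, -0.3541, -1.12311)  len=0.6190
  (v8,v6,v7) [+-+] → (0.890189, -0.3541, -1.12311)–(0, -0.3541, -1.4631)  len=0.9529

Chained into 1 loop(s):
  loop 1: 10 segments, perimeter = 9.0292
Total perimeter = 9.029


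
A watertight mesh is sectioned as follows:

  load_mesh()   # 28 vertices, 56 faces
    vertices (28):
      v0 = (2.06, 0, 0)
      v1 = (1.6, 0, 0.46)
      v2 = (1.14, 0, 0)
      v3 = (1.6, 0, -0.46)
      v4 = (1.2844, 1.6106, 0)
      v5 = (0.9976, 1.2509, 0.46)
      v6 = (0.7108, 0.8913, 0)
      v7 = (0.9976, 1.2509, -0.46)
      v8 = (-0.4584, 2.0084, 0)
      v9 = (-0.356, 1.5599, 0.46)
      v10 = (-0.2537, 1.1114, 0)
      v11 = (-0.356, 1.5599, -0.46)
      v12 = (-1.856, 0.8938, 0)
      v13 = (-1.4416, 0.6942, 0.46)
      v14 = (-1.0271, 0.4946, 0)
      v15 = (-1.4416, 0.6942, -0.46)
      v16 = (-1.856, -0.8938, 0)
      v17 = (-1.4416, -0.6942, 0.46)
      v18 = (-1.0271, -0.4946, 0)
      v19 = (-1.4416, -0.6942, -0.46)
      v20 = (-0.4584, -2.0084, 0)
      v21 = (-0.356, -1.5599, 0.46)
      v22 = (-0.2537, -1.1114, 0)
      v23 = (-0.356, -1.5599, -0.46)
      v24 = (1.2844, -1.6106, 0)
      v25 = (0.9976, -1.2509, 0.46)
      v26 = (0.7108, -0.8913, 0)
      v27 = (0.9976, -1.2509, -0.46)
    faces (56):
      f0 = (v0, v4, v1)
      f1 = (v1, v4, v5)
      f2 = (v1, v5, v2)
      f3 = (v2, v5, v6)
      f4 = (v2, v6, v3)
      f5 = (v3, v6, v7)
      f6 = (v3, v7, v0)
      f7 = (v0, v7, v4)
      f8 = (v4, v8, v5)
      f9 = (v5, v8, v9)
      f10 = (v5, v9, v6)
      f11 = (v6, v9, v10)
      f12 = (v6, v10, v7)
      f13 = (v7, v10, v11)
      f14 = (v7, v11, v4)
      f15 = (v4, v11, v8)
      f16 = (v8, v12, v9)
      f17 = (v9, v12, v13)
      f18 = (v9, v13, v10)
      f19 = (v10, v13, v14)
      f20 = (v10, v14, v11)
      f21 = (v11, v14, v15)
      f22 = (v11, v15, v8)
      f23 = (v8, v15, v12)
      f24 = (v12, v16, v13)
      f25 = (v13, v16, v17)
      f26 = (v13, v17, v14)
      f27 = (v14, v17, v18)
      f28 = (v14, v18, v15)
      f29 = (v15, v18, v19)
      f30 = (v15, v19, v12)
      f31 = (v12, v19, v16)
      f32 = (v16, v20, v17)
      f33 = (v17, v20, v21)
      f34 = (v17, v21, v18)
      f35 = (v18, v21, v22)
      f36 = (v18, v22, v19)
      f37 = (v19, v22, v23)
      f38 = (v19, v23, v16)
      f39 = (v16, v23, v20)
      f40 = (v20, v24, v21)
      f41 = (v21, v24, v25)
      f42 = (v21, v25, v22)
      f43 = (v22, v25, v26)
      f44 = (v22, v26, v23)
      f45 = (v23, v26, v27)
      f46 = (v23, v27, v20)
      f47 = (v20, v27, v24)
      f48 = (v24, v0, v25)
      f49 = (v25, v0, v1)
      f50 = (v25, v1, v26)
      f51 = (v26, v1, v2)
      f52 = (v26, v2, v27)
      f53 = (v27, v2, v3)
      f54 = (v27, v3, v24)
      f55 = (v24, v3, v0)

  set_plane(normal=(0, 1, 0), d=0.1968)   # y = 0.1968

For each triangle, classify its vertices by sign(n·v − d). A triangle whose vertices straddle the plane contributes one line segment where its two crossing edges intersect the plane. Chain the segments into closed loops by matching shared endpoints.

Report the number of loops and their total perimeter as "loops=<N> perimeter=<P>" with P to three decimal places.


Straddling triangles (16 of 56):
  (v0,v4,v1) [-+-] → (1.96523, 0.1968, 0)–(1.56144, 0.1968, 0.403792)  len=0.5710
  (v1,v4,v5) [-++] → (1.56144, 0.1968, 0.403792)–(1.50523, 0.1968, 0.46)  len=0.0795
  (v1,v5,v2) [-+-] → (1.50523, 0.1968, 0.46)–(1.1176, 0.1968, 0.0723703)  len=0.5482
  (v2,v5,v6) [-++] → (1.1176, 0.1968, 0.0723703)–(1.04523, 0.1968, 0)  len=0.1023
  (v2,v6,v3) [-+-] → (1.04523, 0.1968, 0)–(1.40366, 0.1968, -0.358432)  len=0.5069
  (v3,v6,v7) [-++] → (1.40366, 0.1968, -0.358432)–(1.50523, 0.1968, -0.46)  len=0.1436
  (v3,v7,v0) [-+-] → (1.50523, 0.1968, -0.46)–(1.89286, 0.1968, -0.0723703)  len=0.5482
  (v0,v7,v4) [-++] → (1.89286, 0.1968, -0.0723703)–(1.96523, 0.1968, 0)  len=0.1023
  (v12,v16,v13) [+-+] → (-1.856, 0.1968, 0)–(-1.5714, 0.1968, 0.315917)  len=0.4252
  (v13,v16,v17) [+--] → (-1.5714, 0.1968, 0.315917)–(-1.4416, 0.1968, 0.46)  len=0.1939
  (v13,v17,v14) [+-+] → (-1.4416, 0.1968, 0.46)–(-1.13093, 0.1968, 0.115232)  len=0.4641
  (v14,v17,v18) [+--] → (-1.13093, 0.1968, 0.115232)–(-1.0271, 0.1968, 0)  len=0.1551
  (v14,v18,v15) [+-+] → (-1.0271, 0.1968, 0)–(-1.26817, 0.1968, -0.267534)  len=0.3601
  (v15,v18,v19) [+--] → (-1.26817, 0.1968, -0.267534)–(-1.4416, 0.1968, -0.46)  len=0.2591
  (v15,v19,v12) [+-+] → (-1.4416, 0.1968, -0.46)–(-1.67411, 0.1968, -0.201902)  len=0.3474
  (v12,v19,v16) [+--] → (-1.67411, 0.1968, -0.201902)–(-1.856, 0.1968, 0)  len=0.2717

Chained into 2 loop(s):
  loop 1: 8 segments, perimeter = 2.6021
  loop 2: 8 segments, perimeter = 2.4767
Total perimeter = 5.079

loops=2 perimeter=5.079


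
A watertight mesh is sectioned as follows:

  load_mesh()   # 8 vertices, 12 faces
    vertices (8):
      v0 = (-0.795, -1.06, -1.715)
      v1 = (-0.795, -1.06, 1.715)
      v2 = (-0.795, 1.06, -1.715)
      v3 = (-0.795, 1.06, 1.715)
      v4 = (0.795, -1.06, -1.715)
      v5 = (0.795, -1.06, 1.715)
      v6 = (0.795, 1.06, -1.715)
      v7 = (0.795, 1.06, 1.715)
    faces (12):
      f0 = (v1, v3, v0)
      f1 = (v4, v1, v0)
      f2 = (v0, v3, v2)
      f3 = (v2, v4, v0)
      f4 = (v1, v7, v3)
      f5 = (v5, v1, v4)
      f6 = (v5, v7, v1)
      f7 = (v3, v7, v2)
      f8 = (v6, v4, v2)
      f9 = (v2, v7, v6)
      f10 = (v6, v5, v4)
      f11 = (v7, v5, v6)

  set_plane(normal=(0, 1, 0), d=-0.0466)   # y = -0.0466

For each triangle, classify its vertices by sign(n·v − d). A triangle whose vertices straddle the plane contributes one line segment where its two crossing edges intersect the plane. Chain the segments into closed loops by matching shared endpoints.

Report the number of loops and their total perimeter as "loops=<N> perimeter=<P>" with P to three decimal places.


loops=1 perimeter=10.040

Straddling triangles (8 of 12):
  (v1,v3,v0) [-+-] → (-0.795, -0.0466, 1.715)–(-0.795, -0.0466, -0.0753953)  len=1.7904
  (v0,v3,v2) [-++] → (-0.795, -0.0466, -0.0753953)–(-0.795, -0.0466, -1.715)  len=1.6396
  (v2,v4,v0) [+--] → (0.03495, -0.0466, -1.715)–(-0.795, -0.0466, -1.715)  len=0.8300
  (v1,v7,v3) [-++] → (-0.03495, -0.0466, 1.715)–(-0.795, -0.0466, 1.715)  len=0.7601
  (v5,v7,v1) [-+-] → (0.795, -0.0466, 1.715)–(-0.03495, -0.0466, 1.715)  len=0.8300
  (v6,v4,v2) [+-+] → (0.795, -0.0466, -1.715)–(0.03495, -0.0466, -1.715)  len=0.7601
  (v6,v5,v4) [+--] → (0.795, -0.0466, 0.0753953)–(0.795, -0.0466, -1.715)  len=1.7904
  (v7,v5,v6) [+-+] → (0.795, -0.0466, 1.715)–(0.795, -0.0466, 0.0753953)  len=1.6396

Chained into 1 loop(s):
  loop 1: 8 segments, perimeter = 10.0400
Total perimeter = 10.040


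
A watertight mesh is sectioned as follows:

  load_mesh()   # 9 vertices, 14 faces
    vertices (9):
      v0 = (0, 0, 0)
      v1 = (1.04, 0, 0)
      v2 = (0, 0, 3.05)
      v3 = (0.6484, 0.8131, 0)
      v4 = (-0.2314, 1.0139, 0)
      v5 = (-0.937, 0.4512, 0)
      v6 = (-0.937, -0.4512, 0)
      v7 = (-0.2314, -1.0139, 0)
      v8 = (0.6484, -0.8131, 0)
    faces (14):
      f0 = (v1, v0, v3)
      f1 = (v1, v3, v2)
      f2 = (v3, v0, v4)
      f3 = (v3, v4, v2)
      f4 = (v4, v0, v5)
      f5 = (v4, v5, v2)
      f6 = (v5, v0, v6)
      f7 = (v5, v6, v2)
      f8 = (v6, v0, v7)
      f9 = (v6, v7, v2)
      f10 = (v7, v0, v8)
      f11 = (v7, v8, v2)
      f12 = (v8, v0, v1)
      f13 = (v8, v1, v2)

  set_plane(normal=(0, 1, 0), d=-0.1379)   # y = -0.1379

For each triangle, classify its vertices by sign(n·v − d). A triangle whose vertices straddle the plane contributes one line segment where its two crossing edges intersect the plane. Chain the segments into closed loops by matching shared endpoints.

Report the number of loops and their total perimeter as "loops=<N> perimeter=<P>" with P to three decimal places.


Straddling triangles (8 of 14):
  (v5,v0,v6) [++-] → (-0.286375, -0.1379, 0)–(-0.937, -0.1379, 0)  len=0.6506
  (v5,v6,v2) [+-+] → (-0.937, -0.1379, 0)–(-0.286375, -0.1379, 2.11783)  len=2.2155
  (v6,v0,v7) [-+-] → (-0.286375, -0.1379, 0)–(-0.0314726, -0.1379, 0)  len=0.2549
  (v6,v7,v2) [--+] → (-0.0314726, -0.1379, 2.63517)–(-0.286375, -0.1379, 2.11783)  len=0.5767
  (v7,v0,v8) [-+-] → (-0.0314726, -0.1379, 0)–(0.109967, -0.1379, 0)  len=0.1414
  (v7,v8,v2) [--+] → (0.109967, -0.1379, 2.53273)–(-0.0314726, -0.1379, 2.63517)  len=0.1746
  (v8,v0,v1) [-++] → (0.109967, -0.1379, 0)–(0.973585, -0.1379, 0)  len=0.8636
  (v8,v1,v2) [-++] → (0.973585, -0.1379, 0)–(0.109967, -0.1379, 2.53273)  len=2.6759

Chained into 1 loop(s):
  loop 1: 8 segments, perimeter = 7.5534
Total perimeter = 7.553

loops=1 perimeter=7.553
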